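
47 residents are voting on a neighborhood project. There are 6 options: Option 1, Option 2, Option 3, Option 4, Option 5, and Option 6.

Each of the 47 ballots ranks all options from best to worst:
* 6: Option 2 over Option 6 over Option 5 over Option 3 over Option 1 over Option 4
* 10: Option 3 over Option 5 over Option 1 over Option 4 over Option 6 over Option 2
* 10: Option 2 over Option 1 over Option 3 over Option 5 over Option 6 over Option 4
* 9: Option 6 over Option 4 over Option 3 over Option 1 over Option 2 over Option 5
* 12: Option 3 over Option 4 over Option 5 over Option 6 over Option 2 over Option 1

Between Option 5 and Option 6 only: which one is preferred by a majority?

Option 5 is ranked above Option 6 on 32 ballots; Option 6 above Option 5 on 15.

Option 5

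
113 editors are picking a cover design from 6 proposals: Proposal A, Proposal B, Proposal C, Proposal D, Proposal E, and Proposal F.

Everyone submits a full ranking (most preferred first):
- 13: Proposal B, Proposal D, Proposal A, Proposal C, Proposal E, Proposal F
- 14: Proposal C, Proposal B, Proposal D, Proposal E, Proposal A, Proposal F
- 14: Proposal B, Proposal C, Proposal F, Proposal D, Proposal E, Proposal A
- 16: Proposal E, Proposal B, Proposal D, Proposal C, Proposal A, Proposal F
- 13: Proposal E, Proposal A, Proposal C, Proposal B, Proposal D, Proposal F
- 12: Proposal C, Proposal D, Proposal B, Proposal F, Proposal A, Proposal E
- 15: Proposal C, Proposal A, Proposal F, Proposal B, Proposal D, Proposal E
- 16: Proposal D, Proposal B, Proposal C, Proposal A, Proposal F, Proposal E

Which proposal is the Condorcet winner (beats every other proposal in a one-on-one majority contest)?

Proposal B

Proposal B vs Proposal A: 85–28
Proposal B vs Proposal C: 59–54
Proposal B vs Proposal D: 85–28
Proposal B vs Proposal E: 84–29
Proposal B vs Proposal F: 98–15
Proposal B beats every other proposal.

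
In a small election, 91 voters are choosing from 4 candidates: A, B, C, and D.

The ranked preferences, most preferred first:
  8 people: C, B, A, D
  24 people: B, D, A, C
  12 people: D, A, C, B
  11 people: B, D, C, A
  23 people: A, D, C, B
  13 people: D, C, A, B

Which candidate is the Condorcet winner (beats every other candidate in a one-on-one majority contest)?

D

D vs A: 60–31
D vs B: 48–43
D vs C: 83–8
D beats every other candidate.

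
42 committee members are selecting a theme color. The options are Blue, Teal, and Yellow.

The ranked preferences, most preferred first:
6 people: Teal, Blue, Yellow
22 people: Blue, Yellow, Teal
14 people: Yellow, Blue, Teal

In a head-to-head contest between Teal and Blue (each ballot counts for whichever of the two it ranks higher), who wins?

Blue

Teal is ranked above Blue on 6 ballots; Blue above Teal on 36.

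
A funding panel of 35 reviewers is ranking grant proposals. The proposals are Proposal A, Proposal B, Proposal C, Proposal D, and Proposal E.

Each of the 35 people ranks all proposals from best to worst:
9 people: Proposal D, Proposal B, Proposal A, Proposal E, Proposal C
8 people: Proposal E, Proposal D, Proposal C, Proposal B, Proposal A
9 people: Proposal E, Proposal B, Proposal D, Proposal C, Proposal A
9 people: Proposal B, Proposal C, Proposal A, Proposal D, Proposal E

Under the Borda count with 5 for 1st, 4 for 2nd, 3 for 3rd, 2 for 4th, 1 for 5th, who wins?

Proposal A: 9×3 + 8×1 + 9×1 + 9×3 = 71
Proposal B: 9×4 + 8×2 + 9×4 + 9×5 = 133
Proposal C: 9×1 + 8×3 + 9×2 + 9×4 = 87
Proposal D: 9×5 + 8×4 + 9×3 + 9×2 = 122
Proposal E: 9×2 + 8×5 + 9×5 + 9×1 = 112

Proposal B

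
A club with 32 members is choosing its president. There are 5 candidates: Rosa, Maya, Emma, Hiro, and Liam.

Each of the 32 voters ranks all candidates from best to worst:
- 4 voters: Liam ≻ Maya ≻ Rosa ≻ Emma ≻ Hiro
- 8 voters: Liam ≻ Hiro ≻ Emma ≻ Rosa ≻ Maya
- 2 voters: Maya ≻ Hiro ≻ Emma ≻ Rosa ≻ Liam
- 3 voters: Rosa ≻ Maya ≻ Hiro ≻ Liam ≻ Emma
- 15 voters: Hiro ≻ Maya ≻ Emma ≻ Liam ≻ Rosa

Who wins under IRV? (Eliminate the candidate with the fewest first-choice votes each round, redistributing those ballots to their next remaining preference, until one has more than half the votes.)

Round 1: Rosa 3, Maya 2, Emma 0, Hiro 15, Liam 12. Emma eliminated.
Round 2: Rosa 3, Maya 2, Hiro 15, Liam 12. Maya eliminated.
Round 3: Rosa 3, Hiro 17, Liam 12. Hiro has a majority (≥17).

Hiro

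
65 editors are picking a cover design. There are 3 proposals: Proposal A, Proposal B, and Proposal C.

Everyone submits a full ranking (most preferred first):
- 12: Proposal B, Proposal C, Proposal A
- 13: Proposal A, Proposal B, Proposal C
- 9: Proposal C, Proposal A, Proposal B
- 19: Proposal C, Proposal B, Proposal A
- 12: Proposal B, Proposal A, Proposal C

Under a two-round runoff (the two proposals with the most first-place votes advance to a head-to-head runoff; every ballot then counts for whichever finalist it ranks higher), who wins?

Proposal B

Round 1 first-place votes: Proposal A 13, Proposal B 24, Proposal C 28. Proposal C and Proposal B advance.
Runoff: Proposal C is ranked above Proposal B on 28 ballots, Proposal B above Proposal C on 37.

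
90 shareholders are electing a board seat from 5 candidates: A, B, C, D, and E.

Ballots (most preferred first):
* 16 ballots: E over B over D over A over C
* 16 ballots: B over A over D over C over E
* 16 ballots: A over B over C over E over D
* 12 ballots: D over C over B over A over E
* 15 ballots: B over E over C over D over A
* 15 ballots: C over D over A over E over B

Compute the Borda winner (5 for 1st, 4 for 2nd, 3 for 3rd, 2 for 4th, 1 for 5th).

B

A: 16×2 + 16×4 + 16×5 + 12×2 + 15×1 + 15×3 = 260
B: 16×4 + 16×5 + 16×4 + 12×3 + 15×5 + 15×1 = 334
C: 16×1 + 16×2 + 16×3 + 12×4 + 15×3 + 15×5 = 264
D: 16×3 + 16×3 + 16×1 + 12×5 + 15×2 + 15×4 = 262
E: 16×5 + 16×1 + 16×2 + 12×1 + 15×4 + 15×2 = 230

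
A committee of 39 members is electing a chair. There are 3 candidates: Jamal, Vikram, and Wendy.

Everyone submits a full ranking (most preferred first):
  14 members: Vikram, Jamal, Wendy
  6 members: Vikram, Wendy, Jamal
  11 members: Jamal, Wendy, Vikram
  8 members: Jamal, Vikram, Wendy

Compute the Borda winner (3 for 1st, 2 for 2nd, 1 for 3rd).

Jamal: 14×2 + 6×1 + 11×3 + 8×3 = 91
Vikram: 14×3 + 6×3 + 11×1 + 8×2 = 87
Wendy: 14×1 + 6×2 + 11×2 + 8×1 = 56

Jamal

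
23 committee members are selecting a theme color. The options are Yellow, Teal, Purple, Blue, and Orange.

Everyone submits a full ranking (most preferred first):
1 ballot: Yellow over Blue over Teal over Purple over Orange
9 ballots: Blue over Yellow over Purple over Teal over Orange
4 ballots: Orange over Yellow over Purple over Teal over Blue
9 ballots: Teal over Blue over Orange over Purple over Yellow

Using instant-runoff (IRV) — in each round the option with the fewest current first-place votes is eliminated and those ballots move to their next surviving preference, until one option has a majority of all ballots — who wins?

Round 1: Yellow 1, Teal 9, Purple 0, Blue 9, Orange 4. Purple eliminated.
Round 2: Yellow 1, Teal 9, Blue 9, Orange 4. Yellow eliminated.
Round 3: Teal 9, Blue 10, Orange 4. Orange eliminated.
Round 4: Teal 13, Blue 10. Teal has a majority (≥12).

Teal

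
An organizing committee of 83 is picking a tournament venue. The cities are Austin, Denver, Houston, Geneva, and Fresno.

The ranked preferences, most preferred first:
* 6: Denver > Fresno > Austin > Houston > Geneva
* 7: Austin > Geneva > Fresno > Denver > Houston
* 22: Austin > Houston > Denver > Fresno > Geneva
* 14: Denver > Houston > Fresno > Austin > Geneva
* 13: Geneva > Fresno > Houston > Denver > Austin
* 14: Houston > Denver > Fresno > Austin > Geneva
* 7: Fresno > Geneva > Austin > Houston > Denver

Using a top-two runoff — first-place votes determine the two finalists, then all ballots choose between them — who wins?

Round 1 first-place votes: Austin 29, Denver 20, Houston 14, Geneva 13, Fresno 7. Austin and Denver advance.
Runoff: Austin is ranked above Denver on 36 ballots, Denver above Austin on 47.

Denver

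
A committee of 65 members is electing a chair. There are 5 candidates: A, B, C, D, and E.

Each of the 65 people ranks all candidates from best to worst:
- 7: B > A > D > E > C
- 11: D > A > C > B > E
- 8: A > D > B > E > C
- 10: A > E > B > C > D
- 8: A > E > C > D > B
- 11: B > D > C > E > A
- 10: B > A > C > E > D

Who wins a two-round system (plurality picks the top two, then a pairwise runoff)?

Round 1 first-place votes: A 26, B 28, C 0, D 11, E 0. B and A advance.
Runoff: B is ranked above A on 28 ballots, A above B on 37.

A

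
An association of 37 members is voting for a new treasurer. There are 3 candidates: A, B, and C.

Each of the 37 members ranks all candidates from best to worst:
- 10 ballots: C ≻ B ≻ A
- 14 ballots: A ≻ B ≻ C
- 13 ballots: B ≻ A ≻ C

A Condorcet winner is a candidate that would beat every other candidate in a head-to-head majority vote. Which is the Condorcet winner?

B vs A: 23–14
B vs C: 27–10
B beats every other candidate.

B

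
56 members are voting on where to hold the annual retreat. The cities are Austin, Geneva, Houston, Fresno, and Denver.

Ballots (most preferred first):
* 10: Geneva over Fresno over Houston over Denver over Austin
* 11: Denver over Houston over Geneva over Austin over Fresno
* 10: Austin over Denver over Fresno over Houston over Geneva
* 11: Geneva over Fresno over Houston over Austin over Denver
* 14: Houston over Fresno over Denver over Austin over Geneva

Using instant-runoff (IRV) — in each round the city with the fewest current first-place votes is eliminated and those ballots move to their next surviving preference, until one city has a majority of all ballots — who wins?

Round 1: Austin 10, Geneva 21, Houston 14, Fresno 0, Denver 11. Fresno eliminated.
Round 2: Austin 10, Geneva 21, Houston 14, Denver 11. Austin eliminated.
Round 3: Geneva 21, Houston 14, Denver 21. Houston eliminated.
Round 4: Geneva 21, Denver 35. Denver has a majority (≥29).

Denver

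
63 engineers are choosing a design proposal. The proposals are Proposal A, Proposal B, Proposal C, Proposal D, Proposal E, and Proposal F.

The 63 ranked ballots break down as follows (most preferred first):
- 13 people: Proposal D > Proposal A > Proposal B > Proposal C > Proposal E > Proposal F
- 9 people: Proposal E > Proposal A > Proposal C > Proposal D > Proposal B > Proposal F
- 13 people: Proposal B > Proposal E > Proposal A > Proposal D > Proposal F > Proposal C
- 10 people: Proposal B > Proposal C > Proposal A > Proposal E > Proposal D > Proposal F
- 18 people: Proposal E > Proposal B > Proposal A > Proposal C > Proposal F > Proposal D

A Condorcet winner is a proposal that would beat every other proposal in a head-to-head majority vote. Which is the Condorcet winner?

Proposal B

Proposal B vs Proposal A: 41–22
Proposal B vs Proposal C: 54–9
Proposal B vs Proposal D: 41–22
Proposal B vs Proposal E: 36–27
Proposal B vs Proposal F: 63–0
Proposal B beats every other proposal.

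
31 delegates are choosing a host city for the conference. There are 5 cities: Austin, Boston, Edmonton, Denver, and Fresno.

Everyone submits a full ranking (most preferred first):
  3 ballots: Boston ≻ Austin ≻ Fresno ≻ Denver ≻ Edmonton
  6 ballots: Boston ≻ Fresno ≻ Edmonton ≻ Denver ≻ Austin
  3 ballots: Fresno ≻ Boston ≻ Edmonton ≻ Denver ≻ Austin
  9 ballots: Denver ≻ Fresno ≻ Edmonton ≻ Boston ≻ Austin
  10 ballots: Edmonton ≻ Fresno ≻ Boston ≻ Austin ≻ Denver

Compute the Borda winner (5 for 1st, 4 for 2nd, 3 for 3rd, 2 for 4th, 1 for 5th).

Austin: 3×4 + 6×1 + 3×1 + 9×1 + 10×2 = 50
Boston: 3×5 + 6×5 + 3×4 + 9×2 + 10×3 = 105
Edmonton: 3×1 + 6×3 + 3×3 + 9×3 + 10×5 = 107
Denver: 3×2 + 6×2 + 3×2 + 9×5 + 10×1 = 79
Fresno: 3×3 + 6×4 + 3×5 + 9×4 + 10×4 = 124

Fresno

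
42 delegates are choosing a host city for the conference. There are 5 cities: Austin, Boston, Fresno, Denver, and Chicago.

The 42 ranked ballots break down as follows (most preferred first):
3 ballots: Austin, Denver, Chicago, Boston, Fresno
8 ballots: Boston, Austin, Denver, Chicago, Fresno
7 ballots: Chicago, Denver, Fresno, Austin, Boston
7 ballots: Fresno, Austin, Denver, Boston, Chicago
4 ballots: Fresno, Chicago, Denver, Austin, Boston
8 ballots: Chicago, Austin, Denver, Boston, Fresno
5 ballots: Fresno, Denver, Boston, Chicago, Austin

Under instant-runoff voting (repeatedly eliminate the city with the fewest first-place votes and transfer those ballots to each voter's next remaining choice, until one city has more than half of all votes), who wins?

Chicago

Round 1: Austin 3, Boston 8, Fresno 16, Denver 0, Chicago 15. Denver eliminated.
Round 2: Austin 3, Boston 8, Fresno 16, Chicago 15. Austin eliminated.
Round 3: Boston 8, Fresno 16, Chicago 18. Boston eliminated.
Round 4: Fresno 16, Chicago 26. Chicago has a majority (≥22).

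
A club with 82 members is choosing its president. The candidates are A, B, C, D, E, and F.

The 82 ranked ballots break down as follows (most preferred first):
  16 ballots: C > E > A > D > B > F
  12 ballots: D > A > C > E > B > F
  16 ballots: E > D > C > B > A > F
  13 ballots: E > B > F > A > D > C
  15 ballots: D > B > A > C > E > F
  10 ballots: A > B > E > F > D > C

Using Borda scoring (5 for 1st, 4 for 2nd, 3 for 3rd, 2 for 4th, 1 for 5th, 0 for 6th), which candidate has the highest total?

E

A: 16×3 + 12×4 + 16×1 + 13×2 + 15×3 + 10×5 = 233
B: 16×1 + 12×1 + 16×2 + 13×4 + 15×4 + 10×4 = 212
C: 16×5 + 12×3 + 16×3 + 13×0 + 15×2 + 10×0 = 194
D: 16×2 + 12×5 + 16×4 + 13×1 + 15×5 + 10×1 = 254
E: 16×4 + 12×2 + 16×5 + 13×5 + 15×1 + 10×3 = 278
F: 16×0 + 12×0 + 16×0 + 13×3 + 15×0 + 10×2 = 59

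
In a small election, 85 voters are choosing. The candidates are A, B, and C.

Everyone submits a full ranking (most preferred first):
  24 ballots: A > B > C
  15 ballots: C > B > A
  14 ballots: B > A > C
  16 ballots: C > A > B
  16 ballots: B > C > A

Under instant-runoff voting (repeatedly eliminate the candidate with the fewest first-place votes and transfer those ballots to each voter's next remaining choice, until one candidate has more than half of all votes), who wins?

Round 1: A 24, B 30, C 31. A eliminated.
Round 2: B 54, C 31. B has a majority (≥43).

B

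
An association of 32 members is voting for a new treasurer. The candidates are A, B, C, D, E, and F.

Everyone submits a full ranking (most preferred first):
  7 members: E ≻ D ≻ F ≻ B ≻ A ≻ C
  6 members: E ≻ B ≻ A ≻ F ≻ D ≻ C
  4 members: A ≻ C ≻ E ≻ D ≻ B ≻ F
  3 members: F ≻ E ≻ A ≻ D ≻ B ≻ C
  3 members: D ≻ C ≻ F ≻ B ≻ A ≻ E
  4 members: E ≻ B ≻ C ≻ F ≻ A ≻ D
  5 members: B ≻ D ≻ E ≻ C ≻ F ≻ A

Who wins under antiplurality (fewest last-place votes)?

B

Last-place votes: A 5, B 0, C 16, D 4, E 3, F 4.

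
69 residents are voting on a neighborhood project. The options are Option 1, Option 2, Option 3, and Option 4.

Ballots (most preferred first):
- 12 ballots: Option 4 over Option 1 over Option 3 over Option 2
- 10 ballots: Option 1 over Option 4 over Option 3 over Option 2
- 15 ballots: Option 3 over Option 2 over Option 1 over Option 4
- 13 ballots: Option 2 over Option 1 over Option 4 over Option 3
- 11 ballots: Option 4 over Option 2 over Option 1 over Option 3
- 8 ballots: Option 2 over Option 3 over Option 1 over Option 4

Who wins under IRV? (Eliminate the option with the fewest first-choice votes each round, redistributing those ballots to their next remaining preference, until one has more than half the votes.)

Round 1: Option 1 10, Option 2 21, Option 3 15, Option 4 23. Option 1 eliminated.
Round 2: Option 2 21, Option 3 15, Option 4 33. Option 3 eliminated.
Round 3: Option 2 36, Option 4 33. Option 2 has a majority (≥35).

Option 2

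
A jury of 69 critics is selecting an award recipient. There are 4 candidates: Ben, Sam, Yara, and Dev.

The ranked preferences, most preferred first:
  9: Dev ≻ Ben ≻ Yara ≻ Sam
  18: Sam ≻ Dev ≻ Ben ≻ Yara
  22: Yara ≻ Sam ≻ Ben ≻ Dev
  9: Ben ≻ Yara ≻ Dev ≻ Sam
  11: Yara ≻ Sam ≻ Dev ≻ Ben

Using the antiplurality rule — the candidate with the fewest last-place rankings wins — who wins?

Last-place votes: Ben 11, Sam 18, Yara 18, Dev 22.

Ben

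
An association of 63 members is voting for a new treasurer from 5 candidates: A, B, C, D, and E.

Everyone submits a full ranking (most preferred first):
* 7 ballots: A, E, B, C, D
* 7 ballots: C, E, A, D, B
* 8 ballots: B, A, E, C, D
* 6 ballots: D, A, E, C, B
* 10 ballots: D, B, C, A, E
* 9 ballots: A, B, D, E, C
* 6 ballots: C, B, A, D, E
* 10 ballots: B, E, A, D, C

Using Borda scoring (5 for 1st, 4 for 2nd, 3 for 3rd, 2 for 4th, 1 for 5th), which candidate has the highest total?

A

A: 7×5 + 7×3 + 8×4 + 6×4 + 10×2 + 9×5 + 6×3 + 10×3 = 225
B: 7×3 + 7×1 + 8×5 + 6×1 + 10×4 + 9×4 + 6×4 + 10×5 = 224
C: 7×2 + 7×5 + 8×2 + 6×2 + 10×3 + 9×1 + 6×5 + 10×1 = 156
D: 7×1 + 7×2 + 8×1 + 6×5 + 10×5 + 9×3 + 6×2 + 10×2 = 168
E: 7×4 + 7×4 + 8×3 + 6×3 + 10×1 + 9×2 + 6×1 + 10×4 = 172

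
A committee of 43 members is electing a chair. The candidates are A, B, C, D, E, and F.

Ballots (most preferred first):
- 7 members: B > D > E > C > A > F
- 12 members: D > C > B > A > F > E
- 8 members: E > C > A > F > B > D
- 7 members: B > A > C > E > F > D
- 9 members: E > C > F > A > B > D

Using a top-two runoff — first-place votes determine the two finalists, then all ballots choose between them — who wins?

Round 1 first-place votes: A 0, B 14, C 0, D 12, E 17, F 0. E and B advance.
Runoff: E is ranked above B on 17 ballots, B above E on 26.

B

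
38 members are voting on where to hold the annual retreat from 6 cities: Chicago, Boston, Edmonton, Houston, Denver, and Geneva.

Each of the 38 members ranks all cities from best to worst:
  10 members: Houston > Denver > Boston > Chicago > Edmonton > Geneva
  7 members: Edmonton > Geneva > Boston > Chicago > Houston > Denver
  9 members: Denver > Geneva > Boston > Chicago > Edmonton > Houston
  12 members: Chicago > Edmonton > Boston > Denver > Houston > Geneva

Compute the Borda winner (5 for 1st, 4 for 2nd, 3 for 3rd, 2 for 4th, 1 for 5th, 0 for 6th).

Boston

Chicago: 10×2 + 7×2 + 9×2 + 12×5 = 112
Boston: 10×3 + 7×3 + 9×3 + 12×3 = 114
Edmonton: 10×1 + 7×5 + 9×1 + 12×4 = 102
Houston: 10×5 + 7×1 + 9×0 + 12×1 = 69
Denver: 10×4 + 7×0 + 9×5 + 12×2 = 109
Geneva: 10×0 + 7×4 + 9×4 + 12×0 = 64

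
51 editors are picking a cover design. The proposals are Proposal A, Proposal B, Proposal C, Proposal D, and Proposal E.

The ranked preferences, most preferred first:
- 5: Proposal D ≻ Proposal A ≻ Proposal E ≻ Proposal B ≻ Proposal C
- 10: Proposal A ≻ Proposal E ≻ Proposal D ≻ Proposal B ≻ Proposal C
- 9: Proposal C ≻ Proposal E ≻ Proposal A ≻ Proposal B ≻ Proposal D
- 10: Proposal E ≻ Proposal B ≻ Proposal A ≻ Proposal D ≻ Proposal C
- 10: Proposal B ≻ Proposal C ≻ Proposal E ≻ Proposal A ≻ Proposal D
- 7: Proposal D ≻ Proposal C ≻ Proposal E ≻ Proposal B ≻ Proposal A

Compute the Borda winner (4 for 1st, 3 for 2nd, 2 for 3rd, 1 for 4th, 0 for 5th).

Proposal A: 5×3 + 10×4 + 9×2 + 10×2 + 10×1 + 7×0 = 103
Proposal B: 5×1 + 10×1 + 9×1 + 10×3 + 10×4 + 7×1 = 101
Proposal C: 5×0 + 10×0 + 9×4 + 10×0 + 10×3 + 7×3 = 87
Proposal D: 5×4 + 10×2 + 9×0 + 10×1 + 10×0 + 7×4 = 78
Proposal E: 5×2 + 10×3 + 9×3 + 10×4 + 10×2 + 7×2 = 141

Proposal E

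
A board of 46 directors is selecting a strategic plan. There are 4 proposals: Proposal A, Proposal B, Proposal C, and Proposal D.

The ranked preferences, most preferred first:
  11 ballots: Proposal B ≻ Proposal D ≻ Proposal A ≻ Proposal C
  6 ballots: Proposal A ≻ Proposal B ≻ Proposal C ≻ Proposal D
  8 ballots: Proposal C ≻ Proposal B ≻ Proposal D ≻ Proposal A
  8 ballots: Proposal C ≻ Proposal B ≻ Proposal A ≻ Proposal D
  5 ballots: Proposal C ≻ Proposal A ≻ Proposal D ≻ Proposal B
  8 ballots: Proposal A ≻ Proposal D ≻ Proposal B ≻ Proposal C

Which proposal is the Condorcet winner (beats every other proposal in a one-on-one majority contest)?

Proposal B vs Proposal A: 27–19
Proposal B vs Proposal C: 25–21
Proposal B vs Proposal D: 33–13
Proposal B beats every other proposal.

Proposal B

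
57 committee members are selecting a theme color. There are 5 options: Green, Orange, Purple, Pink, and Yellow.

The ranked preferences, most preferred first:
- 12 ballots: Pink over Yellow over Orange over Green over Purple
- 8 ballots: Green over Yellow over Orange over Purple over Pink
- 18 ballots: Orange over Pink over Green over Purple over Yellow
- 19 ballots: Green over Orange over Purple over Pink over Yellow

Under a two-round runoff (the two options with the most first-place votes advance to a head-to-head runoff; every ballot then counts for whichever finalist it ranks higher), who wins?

Orange

Round 1 first-place votes: Green 27, Orange 18, Purple 0, Pink 12, Yellow 0. Green and Orange advance.
Runoff: Green is ranked above Orange on 27 ballots, Orange above Green on 30.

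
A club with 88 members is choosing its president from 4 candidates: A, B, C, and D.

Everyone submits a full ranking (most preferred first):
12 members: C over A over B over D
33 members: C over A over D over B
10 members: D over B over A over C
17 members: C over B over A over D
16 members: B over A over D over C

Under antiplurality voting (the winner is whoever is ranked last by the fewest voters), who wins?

Last-place votes: A 0, B 33, C 26, D 29.

A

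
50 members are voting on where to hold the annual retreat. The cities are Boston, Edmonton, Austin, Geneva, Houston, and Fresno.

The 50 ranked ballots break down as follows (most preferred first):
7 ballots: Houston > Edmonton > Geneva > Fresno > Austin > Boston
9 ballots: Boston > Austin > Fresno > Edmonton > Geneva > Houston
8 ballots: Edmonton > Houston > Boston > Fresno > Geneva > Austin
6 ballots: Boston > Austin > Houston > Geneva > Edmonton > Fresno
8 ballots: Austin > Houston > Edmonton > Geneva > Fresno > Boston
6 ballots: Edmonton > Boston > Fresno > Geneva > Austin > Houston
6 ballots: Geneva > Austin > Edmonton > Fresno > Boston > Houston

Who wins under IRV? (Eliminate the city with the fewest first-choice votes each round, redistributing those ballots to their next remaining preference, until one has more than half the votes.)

Edmonton

Round 1: Boston 15, Edmonton 14, Austin 8, Geneva 6, Houston 7, Fresno 0. Fresno eliminated.
Round 2: Boston 15, Edmonton 14, Austin 8, Geneva 6, Houston 7. Geneva eliminated.
Round 3: Boston 15, Edmonton 14, Austin 14, Houston 7. Houston eliminated.
Round 4: Boston 15, Edmonton 21, Austin 14. Austin eliminated.
Round 5: Boston 15, Edmonton 35. Edmonton has a majority (≥26).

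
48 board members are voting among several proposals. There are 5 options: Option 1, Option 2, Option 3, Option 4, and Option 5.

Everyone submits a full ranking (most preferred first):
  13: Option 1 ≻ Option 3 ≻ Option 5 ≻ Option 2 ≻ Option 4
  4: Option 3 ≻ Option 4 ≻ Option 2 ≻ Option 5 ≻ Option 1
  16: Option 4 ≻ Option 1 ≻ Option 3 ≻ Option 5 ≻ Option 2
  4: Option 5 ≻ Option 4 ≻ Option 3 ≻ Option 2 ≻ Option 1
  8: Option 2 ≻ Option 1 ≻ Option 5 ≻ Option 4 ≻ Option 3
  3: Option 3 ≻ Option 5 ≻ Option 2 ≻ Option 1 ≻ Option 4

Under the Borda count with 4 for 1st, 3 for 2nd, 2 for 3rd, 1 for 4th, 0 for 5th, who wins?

Option 1

Option 1: 13×4 + 4×0 + 16×3 + 4×0 + 8×3 + 3×1 = 127
Option 2: 13×1 + 4×2 + 16×0 + 4×1 + 8×4 + 3×2 = 63
Option 3: 13×3 + 4×4 + 16×2 + 4×2 + 8×0 + 3×4 = 107
Option 4: 13×0 + 4×3 + 16×4 + 4×3 + 8×1 + 3×0 = 96
Option 5: 13×2 + 4×1 + 16×1 + 4×4 + 8×2 + 3×3 = 87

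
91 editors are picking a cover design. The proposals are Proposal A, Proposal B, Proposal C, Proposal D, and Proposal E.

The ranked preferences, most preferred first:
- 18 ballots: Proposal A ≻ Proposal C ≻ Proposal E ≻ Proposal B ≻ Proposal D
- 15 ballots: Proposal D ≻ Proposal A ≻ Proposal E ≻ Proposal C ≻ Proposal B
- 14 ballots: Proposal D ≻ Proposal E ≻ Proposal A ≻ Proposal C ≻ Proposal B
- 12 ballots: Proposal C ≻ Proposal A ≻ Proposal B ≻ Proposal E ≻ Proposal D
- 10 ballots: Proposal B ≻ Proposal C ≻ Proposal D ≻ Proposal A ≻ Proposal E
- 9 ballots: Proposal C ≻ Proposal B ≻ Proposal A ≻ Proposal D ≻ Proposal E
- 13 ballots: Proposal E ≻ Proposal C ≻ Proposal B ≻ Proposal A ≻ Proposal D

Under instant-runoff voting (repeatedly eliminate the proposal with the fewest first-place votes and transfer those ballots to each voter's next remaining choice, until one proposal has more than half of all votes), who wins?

Round 1: Proposal A 18, Proposal B 10, Proposal C 21, Proposal D 29, Proposal E 13. Proposal B eliminated.
Round 2: Proposal A 18, Proposal C 31, Proposal D 29, Proposal E 13. Proposal E eliminated.
Round 3: Proposal A 18, Proposal C 44, Proposal D 29. Proposal A eliminated.
Round 4: Proposal C 62, Proposal D 29. Proposal C has a majority (≥46).

Proposal C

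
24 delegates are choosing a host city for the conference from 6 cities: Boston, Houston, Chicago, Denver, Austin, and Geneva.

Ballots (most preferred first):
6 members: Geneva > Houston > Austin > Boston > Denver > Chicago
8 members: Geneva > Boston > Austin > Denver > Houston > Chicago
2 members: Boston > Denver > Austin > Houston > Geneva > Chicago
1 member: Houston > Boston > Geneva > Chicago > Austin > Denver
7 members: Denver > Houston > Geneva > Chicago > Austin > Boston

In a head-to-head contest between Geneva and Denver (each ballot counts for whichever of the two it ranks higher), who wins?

Geneva

Geneva is ranked above Denver on 15 ballots; Denver above Geneva on 9.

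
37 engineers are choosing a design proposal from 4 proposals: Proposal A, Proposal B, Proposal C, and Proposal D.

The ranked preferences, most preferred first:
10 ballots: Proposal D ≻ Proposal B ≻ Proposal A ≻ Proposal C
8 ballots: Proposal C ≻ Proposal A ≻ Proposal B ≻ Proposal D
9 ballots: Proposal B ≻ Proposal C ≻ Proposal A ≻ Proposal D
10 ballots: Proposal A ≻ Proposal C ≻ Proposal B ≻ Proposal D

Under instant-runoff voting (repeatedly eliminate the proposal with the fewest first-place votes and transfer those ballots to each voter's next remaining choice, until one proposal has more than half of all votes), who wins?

Round 1: Proposal A 10, Proposal B 9, Proposal C 8, Proposal D 10. Proposal C eliminated.
Round 2: Proposal A 18, Proposal B 9, Proposal D 10. Proposal B eliminated.
Round 3: Proposal A 27, Proposal D 10. Proposal A has a majority (≥19).

Proposal A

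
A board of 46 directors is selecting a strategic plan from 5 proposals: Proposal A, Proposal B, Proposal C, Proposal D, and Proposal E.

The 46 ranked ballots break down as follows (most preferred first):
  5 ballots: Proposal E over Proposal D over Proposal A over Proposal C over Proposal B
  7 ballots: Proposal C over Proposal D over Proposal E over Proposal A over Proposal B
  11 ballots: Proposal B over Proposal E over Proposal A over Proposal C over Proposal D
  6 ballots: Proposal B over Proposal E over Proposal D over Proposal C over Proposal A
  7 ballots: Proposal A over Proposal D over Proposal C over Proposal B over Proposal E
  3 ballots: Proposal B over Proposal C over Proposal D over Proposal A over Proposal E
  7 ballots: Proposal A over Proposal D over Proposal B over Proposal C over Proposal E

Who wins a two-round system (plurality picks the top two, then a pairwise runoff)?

Round 1 first-place votes: Proposal A 14, Proposal B 20, Proposal C 7, Proposal D 0, Proposal E 5. Proposal B and Proposal A advance.
Runoff: Proposal B is ranked above Proposal A on 20 ballots, Proposal A above Proposal B on 26.

Proposal A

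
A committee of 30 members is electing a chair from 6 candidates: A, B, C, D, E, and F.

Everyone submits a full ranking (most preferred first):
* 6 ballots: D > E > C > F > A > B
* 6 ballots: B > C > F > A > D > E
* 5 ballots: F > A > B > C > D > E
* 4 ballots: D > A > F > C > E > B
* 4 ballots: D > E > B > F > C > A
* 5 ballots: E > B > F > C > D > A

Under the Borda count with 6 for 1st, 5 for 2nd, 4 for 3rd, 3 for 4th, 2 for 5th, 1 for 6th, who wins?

A: 6×2 + 6×3 + 5×5 + 4×5 + 4×1 + 5×1 = 84
B: 6×1 + 6×6 + 5×4 + 4×1 + 4×4 + 5×5 = 107
C: 6×4 + 6×5 + 5×3 + 4×3 + 4×2 + 5×3 = 104
D: 6×6 + 6×2 + 5×2 + 4×6 + 4×6 + 5×2 = 116
E: 6×5 + 6×1 + 5×1 + 4×2 + 4×5 + 5×6 = 99
F: 6×3 + 6×4 + 5×6 + 4×4 + 4×3 + 5×4 = 120

F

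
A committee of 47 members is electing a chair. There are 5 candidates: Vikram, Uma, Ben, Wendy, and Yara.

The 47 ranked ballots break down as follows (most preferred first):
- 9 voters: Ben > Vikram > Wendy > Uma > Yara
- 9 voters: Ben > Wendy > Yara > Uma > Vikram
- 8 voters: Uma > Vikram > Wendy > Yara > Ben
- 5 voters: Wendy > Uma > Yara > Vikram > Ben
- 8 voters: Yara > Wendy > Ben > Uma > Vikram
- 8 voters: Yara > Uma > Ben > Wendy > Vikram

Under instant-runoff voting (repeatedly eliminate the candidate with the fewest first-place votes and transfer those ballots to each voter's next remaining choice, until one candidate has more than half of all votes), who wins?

Yara

Round 1: Vikram 0, Uma 8, Ben 18, Wendy 5, Yara 16. Vikram eliminated.
Round 2: Uma 8, Ben 18, Wendy 5, Yara 16. Wendy eliminated.
Round 3: Uma 13, Ben 18, Yara 16. Uma eliminated.
Round 4: Ben 18, Yara 29. Yara has a majority (≥24).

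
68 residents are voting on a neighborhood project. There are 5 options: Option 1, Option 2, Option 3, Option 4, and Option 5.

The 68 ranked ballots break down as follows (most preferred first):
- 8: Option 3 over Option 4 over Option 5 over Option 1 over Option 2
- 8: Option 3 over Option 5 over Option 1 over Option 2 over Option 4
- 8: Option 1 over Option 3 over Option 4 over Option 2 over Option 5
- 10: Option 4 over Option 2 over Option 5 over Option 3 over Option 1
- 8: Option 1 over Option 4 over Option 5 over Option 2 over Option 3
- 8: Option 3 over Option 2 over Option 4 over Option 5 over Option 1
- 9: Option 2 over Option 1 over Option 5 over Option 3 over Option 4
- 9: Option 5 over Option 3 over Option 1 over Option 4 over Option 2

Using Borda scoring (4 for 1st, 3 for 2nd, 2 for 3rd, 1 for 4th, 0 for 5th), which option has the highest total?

Option 3

Option 1: 8×1 + 8×2 + 8×4 + 10×0 + 8×4 + 8×0 + 9×3 + 9×2 = 133
Option 2: 8×0 + 8×1 + 8×1 + 10×3 + 8×1 + 8×3 + 9×4 + 9×0 = 114
Option 3: 8×4 + 8×4 + 8×3 + 10×1 + 8×0 + 8×4 + 9×1 + 9×3 = 166
Option 4: 8×3 + 8×0 + 8×2 + 10×4 + 8×3 + 8×2 + 9×0 + 9×1 = 129
Option 5: 8×2 + 8×3 + 8×0 + 10×2 + 8×2 + 8×1 + 9×2 + 9×4 = 138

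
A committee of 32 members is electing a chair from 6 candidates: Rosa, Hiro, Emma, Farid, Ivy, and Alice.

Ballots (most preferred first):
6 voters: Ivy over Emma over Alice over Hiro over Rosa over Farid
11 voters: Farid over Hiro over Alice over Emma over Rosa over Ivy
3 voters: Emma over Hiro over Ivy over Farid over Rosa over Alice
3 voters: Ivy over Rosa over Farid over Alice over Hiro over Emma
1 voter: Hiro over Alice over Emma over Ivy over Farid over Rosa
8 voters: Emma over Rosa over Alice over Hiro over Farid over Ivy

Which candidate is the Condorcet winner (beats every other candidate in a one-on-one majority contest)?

Emma

Emma vs Rosa: 29–3
Emma vs Hiro: 17–15
Emma vs Farid: 18–14
Emma vs Ivy: 23–9
Emma vs Alice: 17–15
Emma beats every other candidate.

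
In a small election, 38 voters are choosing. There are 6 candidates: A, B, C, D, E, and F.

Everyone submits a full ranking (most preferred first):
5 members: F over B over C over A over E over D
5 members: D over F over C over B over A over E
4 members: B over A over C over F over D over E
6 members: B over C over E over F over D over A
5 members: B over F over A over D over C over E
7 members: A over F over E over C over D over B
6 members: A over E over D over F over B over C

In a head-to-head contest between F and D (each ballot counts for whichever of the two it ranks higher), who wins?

F is ranked above D on 27 ballots; D above F on 11.

F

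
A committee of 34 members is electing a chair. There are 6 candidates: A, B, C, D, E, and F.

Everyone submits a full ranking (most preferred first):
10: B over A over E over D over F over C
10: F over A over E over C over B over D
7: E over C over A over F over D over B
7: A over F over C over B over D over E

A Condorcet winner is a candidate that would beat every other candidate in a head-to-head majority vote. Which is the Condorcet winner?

A

A vs B: 24–10
A vs C: 27–7
A vs D: 34–0
A vs E: 27–7
A vs F: 24–10
A beats every other candidate.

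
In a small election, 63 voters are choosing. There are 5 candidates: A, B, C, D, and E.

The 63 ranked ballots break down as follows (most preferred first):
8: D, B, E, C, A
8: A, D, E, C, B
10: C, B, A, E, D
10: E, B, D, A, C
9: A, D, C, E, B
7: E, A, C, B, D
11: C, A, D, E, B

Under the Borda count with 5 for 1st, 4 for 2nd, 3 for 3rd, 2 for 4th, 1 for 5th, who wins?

A: 8×1 + 8×5 + 10×3 + 10×2 + 9×5 + 7×4 + 11×4 = 215
B: 8×4 + 8×1 + 10×4 + 10×4 + 9×1 + 7×2 + 11×1 = 154
C: 8×2 + 8×2 + 10×5 + 10×1 + 9×3 + 7×3 + 11×5 = 195
D: 8×5 + 8×4 + 10×1 + 10×3 + 9×4 + 7×1 + 11×3 = 188
E: 8×3 + 8×3 + 10×2 + 10×5 + 9×2 + 7×5 + 11×2 = 193

A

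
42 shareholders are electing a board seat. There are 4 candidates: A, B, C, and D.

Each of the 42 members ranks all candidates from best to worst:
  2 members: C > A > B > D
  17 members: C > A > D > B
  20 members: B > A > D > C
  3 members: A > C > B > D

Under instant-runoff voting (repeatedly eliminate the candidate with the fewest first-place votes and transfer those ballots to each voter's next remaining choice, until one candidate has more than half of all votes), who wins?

Round 1: A 3, B 20, C 19, D 0. D eliminated.
Round 2: A 3, B 20, C 19. A eliminated.
Round 3: B 20, C 22. C has a majority (≥22).

C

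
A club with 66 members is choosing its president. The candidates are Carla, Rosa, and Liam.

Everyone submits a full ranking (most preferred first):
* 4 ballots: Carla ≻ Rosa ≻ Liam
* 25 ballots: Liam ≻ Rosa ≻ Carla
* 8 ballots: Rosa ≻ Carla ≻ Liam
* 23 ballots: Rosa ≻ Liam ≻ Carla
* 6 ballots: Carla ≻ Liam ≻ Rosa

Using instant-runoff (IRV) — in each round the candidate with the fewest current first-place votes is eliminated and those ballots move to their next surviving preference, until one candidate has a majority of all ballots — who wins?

Round 1: Carla 10, Rosa 31, Liam 25. Carla eliminated.
Round 2: Rosa 35, Liam 31. Rosa has a majority (≥34).

Rosa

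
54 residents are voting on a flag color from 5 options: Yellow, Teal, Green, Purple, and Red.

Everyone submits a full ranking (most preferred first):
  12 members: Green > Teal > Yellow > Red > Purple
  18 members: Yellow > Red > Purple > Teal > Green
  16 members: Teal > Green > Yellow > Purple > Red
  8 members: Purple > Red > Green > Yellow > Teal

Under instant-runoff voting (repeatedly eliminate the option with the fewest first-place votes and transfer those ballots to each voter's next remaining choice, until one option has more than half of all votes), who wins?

Round 1: Yellow 18, Teal 16, Green 12, Purple 8, Red 0. Red eliminated.
Round 2: Yellow 18, Teal 16, Green 12, Purple 8. Purple eliminated.
Round 3: Yellow 18, Teal 16, Green 20. Teal eliminated.
Round 4: Yellow 18, Green 36. Green has a majority (≥28).

Green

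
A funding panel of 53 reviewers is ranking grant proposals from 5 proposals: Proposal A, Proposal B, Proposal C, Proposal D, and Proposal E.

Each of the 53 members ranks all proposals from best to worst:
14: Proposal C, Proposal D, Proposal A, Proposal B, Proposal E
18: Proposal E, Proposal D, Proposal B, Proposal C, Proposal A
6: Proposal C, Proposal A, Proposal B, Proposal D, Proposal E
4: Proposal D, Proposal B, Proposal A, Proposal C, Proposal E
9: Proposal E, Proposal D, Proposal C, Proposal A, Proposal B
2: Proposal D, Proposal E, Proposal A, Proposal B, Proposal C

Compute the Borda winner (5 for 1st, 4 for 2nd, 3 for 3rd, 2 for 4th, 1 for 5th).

Proposal A: 14×3 + 18×1 + 6×4 + 4×3 + 9×2 + 2×3 = 120
Proposal B: 14×2 + 18×3 + 6×3 + 4×4 + 9×1 + 2×2 = 129
Proposal C: 14×5 + 18×2 + 6×5 + 4×2 + 9×3 + 2×1 = 173
Proposal D: 14×4 + 18×4 + 6×2 + 4×5 + 9×4 + 2×5 = 206
Proposal E: 14×1 + 18×5 + 6×1 + 4×1 + 9×5 + 2×4 = 167

Proposal D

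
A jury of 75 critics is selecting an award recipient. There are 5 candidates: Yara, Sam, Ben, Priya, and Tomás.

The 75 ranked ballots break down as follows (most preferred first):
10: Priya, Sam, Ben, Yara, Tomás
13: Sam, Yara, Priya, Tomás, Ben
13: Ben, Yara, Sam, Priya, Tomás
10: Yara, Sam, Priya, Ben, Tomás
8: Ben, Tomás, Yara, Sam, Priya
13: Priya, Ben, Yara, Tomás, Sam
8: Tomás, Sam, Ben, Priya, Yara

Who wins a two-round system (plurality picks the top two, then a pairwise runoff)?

Round 1 first-place votes: Yara 10, Sam 13, Ben 21, Priya 23, Tomás 8. Priya and Ben advance.
Runoff: Priya is ranked above Ben on 46 ballots, Ben above Priya on 29.

Priya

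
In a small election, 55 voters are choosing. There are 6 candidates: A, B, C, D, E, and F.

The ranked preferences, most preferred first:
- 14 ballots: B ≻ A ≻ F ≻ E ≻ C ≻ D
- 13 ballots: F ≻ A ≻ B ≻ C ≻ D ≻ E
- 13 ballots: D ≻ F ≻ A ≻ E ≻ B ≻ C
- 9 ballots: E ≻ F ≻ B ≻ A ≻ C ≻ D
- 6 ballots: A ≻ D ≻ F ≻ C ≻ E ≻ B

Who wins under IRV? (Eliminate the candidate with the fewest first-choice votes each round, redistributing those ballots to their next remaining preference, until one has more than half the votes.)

Round 1: A 6, B 14, C 0, D 13, E 9, F 13. C eliminated.
Round 2: A 6, B 14, D 13, E 9, F 13. A eliminated.
Round 3: B 14, D 19, E 9, F 13. E eliminated.
Round 4: B 14, D 19, F 22. B eliminated.
Round 5: D 19, F 36. F has a majority (≥28).

F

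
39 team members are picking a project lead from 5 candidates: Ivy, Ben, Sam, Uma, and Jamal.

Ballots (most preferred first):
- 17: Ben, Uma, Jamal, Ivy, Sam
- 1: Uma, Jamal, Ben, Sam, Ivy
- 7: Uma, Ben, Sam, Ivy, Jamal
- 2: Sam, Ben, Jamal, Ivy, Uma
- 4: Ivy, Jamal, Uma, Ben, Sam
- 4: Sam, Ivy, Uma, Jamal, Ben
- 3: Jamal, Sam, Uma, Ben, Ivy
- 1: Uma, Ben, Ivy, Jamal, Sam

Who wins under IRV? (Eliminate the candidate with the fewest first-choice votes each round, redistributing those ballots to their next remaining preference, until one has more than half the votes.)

Round 1: Ivy 4, Ben 17, Sam 6, Uma 9, Jamal 3. Jamal eliminated.
Round 2: Ivy 4, Ben 17, Sam 9, Uma 9. Ivy eliminated.
Round 3: Ben 17, Sam 9, Uma 13. Sam eliminated.
Round 4: Ben 19, Uma 20. Uma has a majority (≥20).

Uma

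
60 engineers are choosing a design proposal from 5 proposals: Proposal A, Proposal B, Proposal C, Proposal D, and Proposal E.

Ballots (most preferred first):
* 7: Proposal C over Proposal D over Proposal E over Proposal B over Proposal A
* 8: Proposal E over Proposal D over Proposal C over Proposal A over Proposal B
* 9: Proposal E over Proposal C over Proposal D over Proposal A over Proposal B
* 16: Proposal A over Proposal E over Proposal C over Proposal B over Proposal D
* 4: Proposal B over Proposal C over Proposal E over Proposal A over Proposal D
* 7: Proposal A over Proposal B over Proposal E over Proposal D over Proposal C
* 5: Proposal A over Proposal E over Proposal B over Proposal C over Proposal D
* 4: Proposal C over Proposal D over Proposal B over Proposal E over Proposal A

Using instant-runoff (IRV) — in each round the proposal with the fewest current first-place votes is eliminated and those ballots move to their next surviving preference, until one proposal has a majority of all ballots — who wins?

Proposal E

Round 1: Proposal A 28, Proposal B 4, Proposal C 11, Proposal D 0, Proposal E 17. Proposal D eliminated.
Round 2: Proposal A 28, Proposal B 4, Proposal C 11, Proposal E 17. Proposal B eliminated.
Round 3: Proposal A 28, Proposal C 15, Proposal E 17. Proposal C eliminated.
Round 4: Proposal A 28, Proposal E 32. Proposal E has a majority (≥31).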